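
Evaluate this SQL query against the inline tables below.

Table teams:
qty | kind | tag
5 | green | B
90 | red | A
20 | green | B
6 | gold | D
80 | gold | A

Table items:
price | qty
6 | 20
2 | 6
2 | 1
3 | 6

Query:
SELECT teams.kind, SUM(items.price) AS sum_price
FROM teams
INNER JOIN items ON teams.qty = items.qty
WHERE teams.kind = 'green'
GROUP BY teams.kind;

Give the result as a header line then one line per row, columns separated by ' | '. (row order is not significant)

After JOIN items (3 rows):
teams.qty | teams.kind | teams.tag | items.price | items.qty
20 | green | B | 6 | 20
6 | gold | D | 2 | 6
6 | gold | D | 3 | 6
After WHERE (1 rows):
teams.qty | teams.kind | teams.tag | items.price | items.qty
20 | green | B | 6 | 20
After GROUP BY (1 rows):
teams.kind | sum_price
green | 6

== RESULT ==
teams.kind | sum_price
green | 6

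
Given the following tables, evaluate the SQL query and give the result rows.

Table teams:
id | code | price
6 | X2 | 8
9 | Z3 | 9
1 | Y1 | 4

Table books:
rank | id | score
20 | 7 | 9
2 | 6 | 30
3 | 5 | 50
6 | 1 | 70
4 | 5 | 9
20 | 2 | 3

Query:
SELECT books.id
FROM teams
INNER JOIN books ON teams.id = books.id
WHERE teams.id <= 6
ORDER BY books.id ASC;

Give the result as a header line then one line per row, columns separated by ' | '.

After JOIN books (2 rows):
teams.id | teams.code | teams.price | books.rank | books.id | books.score
6 | X2 | 8 | 2 | 6 | 30
1 | Y1 | 4 | 6 | 1 | 70
After WHERE (2 rows):
teams.id | teams.code | teams.price | books.rank | books.id | books.score
6 | X2 | 8 | 2 | 6 | 30
1 | Y1 | 4 | 6 | 1 | 70
After SELECT (2 rows):
books.id
6
1
After ORDER BY (2 rows):
books.id
1
6

== RESULT ==
books.id
1
6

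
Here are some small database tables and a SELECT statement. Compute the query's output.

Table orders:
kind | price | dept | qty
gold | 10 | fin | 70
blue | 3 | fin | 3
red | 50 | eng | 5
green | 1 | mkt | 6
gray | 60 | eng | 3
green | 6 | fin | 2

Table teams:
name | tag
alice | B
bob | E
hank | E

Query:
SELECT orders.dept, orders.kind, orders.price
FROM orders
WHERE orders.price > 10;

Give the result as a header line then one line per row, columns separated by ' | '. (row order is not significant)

After WHERE (2 rows):
orders.kind | orders.price | orders.dept | orders.qty
red | 50 | eng | 5
gray | 60 | eng | 3
After SELECT (2 rows):
orders.dept | orders.kind | orders.price
eng | red | 50
eng | gray | 60

== RESULT ==
orders.dept | orders.kind | orders.price
eng | red | 50
eng | gray | 60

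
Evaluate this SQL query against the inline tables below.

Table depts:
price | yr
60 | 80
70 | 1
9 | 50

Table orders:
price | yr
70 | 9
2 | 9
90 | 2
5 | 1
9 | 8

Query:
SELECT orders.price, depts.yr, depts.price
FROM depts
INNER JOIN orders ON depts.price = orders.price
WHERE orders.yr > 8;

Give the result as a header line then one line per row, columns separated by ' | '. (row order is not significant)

== RESULT ==
orders.price | depts.yr | depts.price
70 | 1 | 70

Derivation:
After JOIN orders (2 rows):
depts.price | depts.yr | orders.price | orders.yr
70 | 1 | 70 | 9
9 | 50 | 9 | 8
After WHERE (1 rows):
depts.price | depts.yr | orders.price | orders.yr
70 | 1 | 70 | 9
After SELECT (1 rows):
orders.price | depts.yr | depts.price
70 | 1 | 70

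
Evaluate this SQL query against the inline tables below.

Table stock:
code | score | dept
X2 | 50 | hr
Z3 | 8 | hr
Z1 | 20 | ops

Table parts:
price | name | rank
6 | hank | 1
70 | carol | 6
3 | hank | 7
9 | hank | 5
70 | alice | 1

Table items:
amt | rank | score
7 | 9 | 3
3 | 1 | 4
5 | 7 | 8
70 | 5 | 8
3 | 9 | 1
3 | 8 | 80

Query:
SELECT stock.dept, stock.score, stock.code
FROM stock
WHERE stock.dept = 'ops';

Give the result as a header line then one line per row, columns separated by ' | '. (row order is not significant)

== RESULT ==
stock.dept | stock.score | stock.code
ops | 20 | Z1

Derivation:
After WHERE (1 rows):
stock.code | stock.score | stock.dept
Z1 | 20 | ops
After SELECT (1 rows):
stock.dept | stock.score | stock.code
ops | 20 | Z1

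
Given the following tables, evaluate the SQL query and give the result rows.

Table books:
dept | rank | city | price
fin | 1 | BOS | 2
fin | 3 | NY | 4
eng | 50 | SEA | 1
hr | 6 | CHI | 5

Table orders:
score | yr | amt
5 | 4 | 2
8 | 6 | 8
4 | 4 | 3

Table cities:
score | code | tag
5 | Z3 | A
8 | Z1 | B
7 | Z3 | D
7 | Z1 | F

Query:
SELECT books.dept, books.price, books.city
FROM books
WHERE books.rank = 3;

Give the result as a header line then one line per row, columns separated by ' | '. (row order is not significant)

After WHERE (1 rows):
books.dept | books.rank | books.city | books.price
fin | 3 | NY | 4
After SELECT (1 rows):
books.dept | books.price | books.city
fin | 4 | NY

== RESULT ==
books.dept | books.price | books.city
fin | 4 | NY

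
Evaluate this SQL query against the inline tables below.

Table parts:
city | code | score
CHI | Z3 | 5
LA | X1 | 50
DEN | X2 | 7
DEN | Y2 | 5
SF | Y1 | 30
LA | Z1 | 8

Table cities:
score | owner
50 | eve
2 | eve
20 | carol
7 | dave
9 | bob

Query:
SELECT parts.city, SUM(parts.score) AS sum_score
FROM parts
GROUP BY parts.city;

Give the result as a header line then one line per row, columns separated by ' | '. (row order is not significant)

== RESULT ==
parts.city | sum_score
CHI | 5
LA | 58
DEN | 12
SF | 30

Derivation:
After GROUP BY (4 rows):
parts.city | sum_score
CHI | 5
LA | 58
DEN | 12
SF | 30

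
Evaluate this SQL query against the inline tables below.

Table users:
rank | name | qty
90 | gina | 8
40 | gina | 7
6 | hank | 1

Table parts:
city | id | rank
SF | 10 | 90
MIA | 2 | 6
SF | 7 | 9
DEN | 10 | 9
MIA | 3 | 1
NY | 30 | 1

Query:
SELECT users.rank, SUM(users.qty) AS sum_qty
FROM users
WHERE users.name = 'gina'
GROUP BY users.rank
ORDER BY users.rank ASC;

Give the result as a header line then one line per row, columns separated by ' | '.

== RESULT ==
users.rank | sum_qty
40 | 7
90 | 8

Derivation:
After WHERE (2 rows):
users.rank | users.name | users.qty
90 | gina | 8
40 | gina | 7
After GROUP BY (2 rows):
users.rank | sum_qty
90 | 8
40 | 7
After ORDER BY (2 rows):
users.rank | sum_qty
40 | 7
90 | 8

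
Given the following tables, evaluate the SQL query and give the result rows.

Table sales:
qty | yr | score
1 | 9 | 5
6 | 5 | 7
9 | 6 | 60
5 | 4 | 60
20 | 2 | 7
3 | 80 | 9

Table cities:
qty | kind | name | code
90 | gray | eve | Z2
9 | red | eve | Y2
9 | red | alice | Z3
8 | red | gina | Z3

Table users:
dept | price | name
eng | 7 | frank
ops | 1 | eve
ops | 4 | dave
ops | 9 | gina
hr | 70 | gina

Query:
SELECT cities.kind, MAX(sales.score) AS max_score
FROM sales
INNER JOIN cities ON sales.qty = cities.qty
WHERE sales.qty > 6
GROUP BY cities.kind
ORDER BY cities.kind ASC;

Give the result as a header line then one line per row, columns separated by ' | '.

== RESULT ==
cities.kind | max_score
red | 60

Derivation:
After JOIN cities (2 rows):
sales.qty | sales.yr | sales.score | cities.qty | cities.kind | cities.name | cities.code
9 | 6 | 60 | 9 | red | eve | Y2
9 | 6 | 60 | 9 | red | alice | Z3
After WHERE (2 rows):
sales.qty | sales.yr | sales.score | cities.qty | cities.kind | cities.name | cities.code
9 | 6 | 60 | 9 | red | eve | Y2
9 | 6 | 60 | 9 | red | alice | Z3
After GROUP BY (1 rows):
cities.kind | max_score
red | 60
After ORDER BY (1 rows):
cities.kind | max_score
red | 60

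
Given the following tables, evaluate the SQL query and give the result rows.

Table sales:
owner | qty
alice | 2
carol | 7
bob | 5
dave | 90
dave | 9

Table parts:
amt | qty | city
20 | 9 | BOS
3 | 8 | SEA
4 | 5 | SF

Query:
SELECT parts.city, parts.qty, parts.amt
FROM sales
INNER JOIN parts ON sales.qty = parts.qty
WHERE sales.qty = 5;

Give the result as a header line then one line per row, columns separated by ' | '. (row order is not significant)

== RESULT ==
parts.city | parts.qty | parts.amt
SF | 5 | 4

Derivation:
After JOIN parts (2 rows):
sales.owner | sales.qty | parts.amt | parts.qty | parts.city
bob | 5 | 4 | 5 | SF
dave | 9 | 20 | 9 | BOS
After WHERE (1 rows):
sales.owner | sales.qty | parts.amt | parts.qty | parts.city
bob | 5 | 4 | 5 | SF
After SELECT (1 rows):
parts.city | parts.qty | parts.amt
SF | 5 | 4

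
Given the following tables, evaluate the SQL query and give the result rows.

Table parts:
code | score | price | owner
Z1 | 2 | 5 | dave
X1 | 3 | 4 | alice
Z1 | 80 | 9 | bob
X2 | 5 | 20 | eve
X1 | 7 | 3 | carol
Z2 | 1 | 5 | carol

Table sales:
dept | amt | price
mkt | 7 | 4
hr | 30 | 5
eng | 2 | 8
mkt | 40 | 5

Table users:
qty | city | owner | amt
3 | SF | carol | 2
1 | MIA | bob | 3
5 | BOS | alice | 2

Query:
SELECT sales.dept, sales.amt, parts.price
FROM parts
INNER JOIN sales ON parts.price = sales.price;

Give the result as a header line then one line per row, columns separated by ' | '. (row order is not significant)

== RESULT ==
sales.dept | sales.amt | parts.price
hr | 30 | 5
mkt | 40 | 5
mkt | 7 | 4
hr | 30 | 5
mkt | 40 | 5

Derivation:
After JOIN sales (5 rows):
parts.code | parts.score | parts.price | parts.owner | sales.dept | sales.amt | sales.price
Z1 | 2 | 5 | dave | hr | 30 | 5
Z1 | 2 | 5 | dave | mkt | 40 | 5
X1 | 3 | 4 | alice | mkt | 7 | 4
Z2 | 1 | 5 | carol | hr | 30 | 5
Z2 | 1 | 5 | carol | mkt | 40 | 5
After SELECT (5 rows):
sales.dept | sales.amt | parts.price
hr | 30 | 5
mkt | 40 | 5
mkt | 7 | 4
hr | 30 | 5
mkt | 40 | 5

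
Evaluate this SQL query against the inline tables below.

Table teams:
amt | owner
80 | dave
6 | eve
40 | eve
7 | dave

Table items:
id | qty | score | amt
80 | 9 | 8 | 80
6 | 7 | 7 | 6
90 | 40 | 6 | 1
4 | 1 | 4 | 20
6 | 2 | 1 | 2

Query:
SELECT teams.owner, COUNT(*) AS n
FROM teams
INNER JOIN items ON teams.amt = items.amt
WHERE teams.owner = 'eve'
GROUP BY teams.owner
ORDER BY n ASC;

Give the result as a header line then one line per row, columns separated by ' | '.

After JOIN items (2 rows):
teams.amt | teams.owner | items.id | items.qty | items.score | items.amt
80 | dave | 80 | 9 | 8 | 80
6 | eve | 6 | 7 | 7 | 6
After WHERE (1 rows):
teams.amt | teams.owner | items.id | items.qty | items.score | items.amt
6 | eve | 6 | 7 | 7 | 6
After GROUP BY (1 rows):
teams.owner | n
eve | 1
After ORDER BY (1 rows):
teams.owner | n
eve | 1

== RESULT ==
teams.owner | n
eve | 1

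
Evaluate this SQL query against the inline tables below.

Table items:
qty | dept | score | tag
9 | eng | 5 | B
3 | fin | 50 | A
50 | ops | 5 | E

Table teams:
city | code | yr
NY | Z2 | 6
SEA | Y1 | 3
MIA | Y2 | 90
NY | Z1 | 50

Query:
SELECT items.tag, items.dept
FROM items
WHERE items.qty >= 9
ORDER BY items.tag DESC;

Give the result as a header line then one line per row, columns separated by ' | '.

== RESULT ==
items.tag | items.dept
E | ops
B | eng

Derivation:
After WHERE (2 rows):
items.qty | items.dept | items.score | items.tag
9 | eng | 5 | B
50 | ops | 5 | E
After SELECT (2 rows):
items.tag | items.dept
B | eng
E | ops
After ORDER BY (2 rows):
items.tag | items.dept
E | ops
B | eng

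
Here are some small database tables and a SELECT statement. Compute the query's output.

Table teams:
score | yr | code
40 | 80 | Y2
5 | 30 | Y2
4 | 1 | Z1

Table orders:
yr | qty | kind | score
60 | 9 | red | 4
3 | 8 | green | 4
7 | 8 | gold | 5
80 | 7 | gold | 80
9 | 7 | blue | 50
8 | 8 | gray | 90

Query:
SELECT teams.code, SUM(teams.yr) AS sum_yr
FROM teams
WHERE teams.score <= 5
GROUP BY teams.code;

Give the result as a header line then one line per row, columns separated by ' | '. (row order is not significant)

== RESULT ==
teams.code | sum_yr
Y2 | 30
Z1 | 1

Derivation:
After WHERE (2 rows):
teams.score | teams.yr | teams.code
5 | 30 | Y2
4 | 1 | Z1
After GROUP BY (2 rows):
teams.code | sum_yr
Y2 | 30
Z1 | 1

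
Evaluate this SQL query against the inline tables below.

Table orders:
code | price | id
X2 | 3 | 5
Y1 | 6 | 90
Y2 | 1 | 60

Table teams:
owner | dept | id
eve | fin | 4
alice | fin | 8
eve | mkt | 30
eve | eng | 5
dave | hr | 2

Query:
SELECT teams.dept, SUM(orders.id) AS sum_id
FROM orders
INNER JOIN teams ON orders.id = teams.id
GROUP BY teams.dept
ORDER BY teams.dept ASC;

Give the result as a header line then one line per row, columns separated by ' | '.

== RESULT ==
teams.dept | sum_id
eng | 5

Derivation:
After JOIN teams (1 rows):
orders.code | orders.price | orders.id | teams.owner | teams.dept | teams.id
X2 | 3 | 5 | eve | eng | 5
After GROUP BY (1 rows):
teams.dept | sum_id
eng | 5
After ORDER BY (1 rows):
teams.dept | sum_id
eng | 5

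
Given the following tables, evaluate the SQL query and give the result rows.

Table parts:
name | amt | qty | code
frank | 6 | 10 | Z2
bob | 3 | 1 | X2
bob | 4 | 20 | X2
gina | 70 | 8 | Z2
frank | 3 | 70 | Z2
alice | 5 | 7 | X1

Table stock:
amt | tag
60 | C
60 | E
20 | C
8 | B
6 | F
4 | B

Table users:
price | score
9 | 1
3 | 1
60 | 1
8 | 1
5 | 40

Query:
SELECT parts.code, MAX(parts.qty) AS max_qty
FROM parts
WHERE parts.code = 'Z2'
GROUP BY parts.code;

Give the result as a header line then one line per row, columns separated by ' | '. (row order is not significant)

== RESULT ==
parts.code | max_qty
Z2 | 70

Derivation:
After WHERE (3 rows):
parts.name | parts.amt | parts.qty | parts.code
frank | 6 | 10 | Z2
gina | 70 | 8 | Z2
frank | 3 | 70 | Z2
After GROUP BY (1 rows):
parts.code | max_qty
Z2 | 70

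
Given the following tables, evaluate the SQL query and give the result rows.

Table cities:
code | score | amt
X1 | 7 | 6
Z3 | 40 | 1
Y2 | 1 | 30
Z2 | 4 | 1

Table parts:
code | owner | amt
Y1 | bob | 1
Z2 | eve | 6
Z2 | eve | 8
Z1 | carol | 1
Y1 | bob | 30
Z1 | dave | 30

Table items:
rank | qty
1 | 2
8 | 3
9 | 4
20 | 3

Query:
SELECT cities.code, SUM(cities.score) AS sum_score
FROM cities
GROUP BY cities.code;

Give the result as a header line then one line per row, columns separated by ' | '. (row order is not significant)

== RESULT ==
cities.code | sum_score
X1 | 7
Z3 | 40
Y2 | 1
Z2 | 4

Derivation:
After GROUP BY (4 rows):
cities.code | sum_score
X1 | 7
Z3 | 40
Y2 | 1
Z2 | 4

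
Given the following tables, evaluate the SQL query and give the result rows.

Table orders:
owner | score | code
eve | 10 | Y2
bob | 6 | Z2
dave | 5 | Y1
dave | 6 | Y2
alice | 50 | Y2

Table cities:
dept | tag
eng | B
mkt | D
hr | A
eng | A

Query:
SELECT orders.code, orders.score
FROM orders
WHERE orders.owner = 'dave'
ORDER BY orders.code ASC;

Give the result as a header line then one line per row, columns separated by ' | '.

After WHERE (2 rows):
orders.owner | orders.score | orders.code
dave | 5 | Y1
dave | 6 | Y2
After SELECT (2 rows):
orders.code | orders.score
Y1 | 5
Y2 | 6
After ORDER BY (2 rows):
orders.code | orders.score
Y1 | 5
Y2 | 6

== RESULT ==
orders.code | orders.score
Y1 | 5
Y2 | 6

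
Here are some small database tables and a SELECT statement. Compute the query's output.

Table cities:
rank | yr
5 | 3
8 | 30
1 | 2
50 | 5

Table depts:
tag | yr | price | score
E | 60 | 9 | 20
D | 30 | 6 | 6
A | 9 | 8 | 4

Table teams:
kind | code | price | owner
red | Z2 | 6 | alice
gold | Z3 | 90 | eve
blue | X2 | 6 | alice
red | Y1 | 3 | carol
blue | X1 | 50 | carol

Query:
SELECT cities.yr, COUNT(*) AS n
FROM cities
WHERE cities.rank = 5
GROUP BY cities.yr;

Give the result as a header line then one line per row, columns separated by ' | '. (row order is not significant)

== RESULT ==
cities.yr | n
3 | 1

Derivation:
After WHERE (1 rows):
cities.rank | cities.yr
5 | 3
After GROUP BY (1 rows):
cities.yr | n
3 | 1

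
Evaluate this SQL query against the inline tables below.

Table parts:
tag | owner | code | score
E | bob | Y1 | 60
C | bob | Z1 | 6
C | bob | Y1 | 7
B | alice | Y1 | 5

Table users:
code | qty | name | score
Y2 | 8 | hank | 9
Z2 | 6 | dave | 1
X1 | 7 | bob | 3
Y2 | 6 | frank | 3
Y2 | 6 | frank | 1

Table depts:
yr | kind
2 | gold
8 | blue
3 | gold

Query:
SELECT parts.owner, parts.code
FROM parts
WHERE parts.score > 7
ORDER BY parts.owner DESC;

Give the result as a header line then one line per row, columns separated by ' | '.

== RESULT ==
parts.owner | parts.code
bob | Y1

Derivation:
After WHERE (1 rows):
parts.tag | parts.owner | parts.code | parts.score
E | bob | Y1 | 60
After SELECT (1 rows):
parts.owner | parts.code
bob | Y1
After ORDER BY (1 rows):
parts.owner | parts.code
bob | Y1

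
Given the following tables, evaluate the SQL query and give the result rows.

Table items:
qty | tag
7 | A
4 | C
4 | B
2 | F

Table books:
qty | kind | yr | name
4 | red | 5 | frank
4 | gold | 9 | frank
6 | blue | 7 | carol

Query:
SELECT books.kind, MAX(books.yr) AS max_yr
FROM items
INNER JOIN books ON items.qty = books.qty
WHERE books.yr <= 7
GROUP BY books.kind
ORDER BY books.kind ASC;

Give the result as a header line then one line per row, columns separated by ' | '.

== RESULT ==
books.kind | max_yr
red | 5

Derivation:
After JOIN books (4 rows):
items.qty | items.tag | books.qty | books.kind | books.yr | books.name
4 | C | 4 | red | 5 | frank
4 | C | 4 | gold | 9 | frank
4 | B | 4 | red | 5 | frank
4 | B | 4 | gold | 9 | frank
After WHERE (2 rows):
items.qty | items.tag | books.qty | books.kind | books.yr | books.name
4 | C | 4 | red | 5 | frank
4 | B | 4 | red | 5 | frank
After GROUP BY (1 rows):
books.kind | max_yr
red | 5
After ORDER BY (1 rows):
books.kind | max_yr
red | 5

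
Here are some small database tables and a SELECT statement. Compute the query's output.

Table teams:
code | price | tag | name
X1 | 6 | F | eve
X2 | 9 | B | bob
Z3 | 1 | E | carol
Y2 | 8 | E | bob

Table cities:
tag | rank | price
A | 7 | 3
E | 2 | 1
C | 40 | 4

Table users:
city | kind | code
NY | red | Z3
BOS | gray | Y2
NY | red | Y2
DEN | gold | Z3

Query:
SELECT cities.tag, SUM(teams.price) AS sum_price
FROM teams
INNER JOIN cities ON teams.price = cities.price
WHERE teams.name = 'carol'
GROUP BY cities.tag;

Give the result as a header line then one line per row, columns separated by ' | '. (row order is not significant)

== RESULT ==
cities.tag | sum_price
E | 1

Derivation:
After JOIN cities (1 rows):
teams.code | teams.price | teams.tag | teams.name | cities.tag | cities.rank | cities.price
Z3 | 1 | E | carol | E | 2 | 1
After WHERE (1 rows):
teams.code | teams.price | teams.tag | teams.name | cities.tag | cities.rank | cities.price
Z3 | 1 | E | carol | E | 2 | 1
After GROUP BY (1 rows):
cities.tag | sum_price
E | 1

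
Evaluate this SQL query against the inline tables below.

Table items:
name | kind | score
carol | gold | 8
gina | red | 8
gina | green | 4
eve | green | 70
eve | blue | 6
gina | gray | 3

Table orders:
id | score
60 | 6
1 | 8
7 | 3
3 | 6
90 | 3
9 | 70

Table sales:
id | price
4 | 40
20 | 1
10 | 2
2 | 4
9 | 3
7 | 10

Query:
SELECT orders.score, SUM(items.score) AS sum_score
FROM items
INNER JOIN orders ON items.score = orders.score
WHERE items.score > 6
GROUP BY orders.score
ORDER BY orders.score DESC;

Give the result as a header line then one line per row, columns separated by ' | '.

After JOIN orders (7 rows):
items.name | items.kind | items.score | orders.id | orders.score
carol | gold | 8 | 1 | 8
gina | red | 8 | 1 | 8
eve | green | 70 | 9 | 70
eve | blue | 6 | 60 | 6
eve | blue | 6 | 3 | 6
gina | gray | 3 | 7 | 3
gina | gray | 3 | 90 | 3
After WHERE (3 rows):
items.name | items.kind | items.score | orders.id | orders.score
carol | gold | 8 | 1 | 8
gina | red | 8 | 1 | 8
eve | green | 70 | 9 | 70
After GROUP BY (2 rows):
orders.score | sum_score
8 | 16
70 | 70
After ORDER BY (2 rows):
orders.score | sum_score
70 | 70
8 | 16

== RESULT ==
orders.score | sum_score
70 | 70
8 | 16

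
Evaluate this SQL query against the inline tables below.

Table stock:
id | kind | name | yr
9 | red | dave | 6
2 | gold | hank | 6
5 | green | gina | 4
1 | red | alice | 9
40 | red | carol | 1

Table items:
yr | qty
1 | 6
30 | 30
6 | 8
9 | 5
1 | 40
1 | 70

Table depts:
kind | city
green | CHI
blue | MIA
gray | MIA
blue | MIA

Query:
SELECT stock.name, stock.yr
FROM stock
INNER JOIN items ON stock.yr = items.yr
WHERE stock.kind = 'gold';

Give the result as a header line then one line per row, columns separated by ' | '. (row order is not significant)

After JOIN items (6 rows):
stock.id | stock.kind | stock.name | stock.yr | items.yr | items.qty
9 | red | dave | 6 | 6 | 8
2 | gold | hank | 6 | 6 | 8
1 | red | alice | 9 | 9 | 5
40 | red | carol | 1 | 1 | 6
40 | red | carol | 1 | 1 | 40
40 | red | carol | 1 | 1 | 70
After WHERE (1 rows):
stock.id | stock.kind | stock.name | stock.yr | items.yr | items.qty
2 | gold | hank | 6 | 6 | 8
After SELECT (1 rows):
stock.name | stock.yr
hank | 6

== RESULT ==
stock.name | stock.yr
hank | 6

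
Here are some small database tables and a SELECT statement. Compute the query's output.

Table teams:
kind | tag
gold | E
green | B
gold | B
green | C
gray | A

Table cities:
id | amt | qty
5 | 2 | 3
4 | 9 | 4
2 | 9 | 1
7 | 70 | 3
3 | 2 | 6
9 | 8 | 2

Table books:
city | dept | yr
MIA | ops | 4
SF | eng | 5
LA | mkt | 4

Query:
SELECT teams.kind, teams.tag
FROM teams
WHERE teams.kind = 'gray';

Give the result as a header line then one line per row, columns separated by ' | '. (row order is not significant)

== RESULT ==
teams.kind | teams.tag
gray | A

Derivation:
After WHERE (1 rows):
teams.kind | teams.tag
gray | A
After SELECT (1 rows):
teams.kind | teams.tag
gray | A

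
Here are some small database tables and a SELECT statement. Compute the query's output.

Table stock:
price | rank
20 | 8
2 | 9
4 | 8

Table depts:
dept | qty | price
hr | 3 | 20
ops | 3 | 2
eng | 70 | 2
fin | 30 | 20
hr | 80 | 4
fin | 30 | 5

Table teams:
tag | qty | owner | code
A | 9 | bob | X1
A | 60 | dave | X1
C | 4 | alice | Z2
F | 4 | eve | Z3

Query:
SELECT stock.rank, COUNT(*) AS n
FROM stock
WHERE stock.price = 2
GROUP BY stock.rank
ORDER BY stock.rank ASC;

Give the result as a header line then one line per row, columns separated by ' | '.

== RESULT ==
stock.rank | n
9 | 1

Derivation:
After WHERE (1 rows):
stock.price | stock.rank
2 | 9
After GROUP BY (1 rows):
stock.rank | n
9 | 1
After ORDER BY (1 rows):
stock.rank | n
9 | 1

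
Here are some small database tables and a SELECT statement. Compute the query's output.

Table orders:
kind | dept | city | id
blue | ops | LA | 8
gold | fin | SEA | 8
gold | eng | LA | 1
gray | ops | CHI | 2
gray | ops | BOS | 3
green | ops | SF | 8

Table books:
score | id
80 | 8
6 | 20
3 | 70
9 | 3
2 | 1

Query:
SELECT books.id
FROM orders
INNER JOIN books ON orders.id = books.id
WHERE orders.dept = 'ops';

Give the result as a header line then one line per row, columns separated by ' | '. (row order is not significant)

After JOIN books (5 rows):
orders.kind | orders.dept | orders.city | orders.id | books.score | books.id
blue | ops | LA | 8 | 80 | 8
gold | fin | SEA | 8 | 80 | 8
gold | eng | LA | 1 | 2 | 1
gray | ops | BOS | 3 | 9 | 3
green | ops | SF | 8 | 80 | 8
After WHERE (3 rows):
orders.kind | orders.dept | orders.city | orders.id | books.score | books.id
blue | ops | LA | 8 | 80 | 8
gray | ops | BOS | 3 | 9 | 3
green | ops | SF | 8 | 80 | 8
After SELECT (3 rows):
books.id
8
3
8

== RESULT ==
books.id
8
3
8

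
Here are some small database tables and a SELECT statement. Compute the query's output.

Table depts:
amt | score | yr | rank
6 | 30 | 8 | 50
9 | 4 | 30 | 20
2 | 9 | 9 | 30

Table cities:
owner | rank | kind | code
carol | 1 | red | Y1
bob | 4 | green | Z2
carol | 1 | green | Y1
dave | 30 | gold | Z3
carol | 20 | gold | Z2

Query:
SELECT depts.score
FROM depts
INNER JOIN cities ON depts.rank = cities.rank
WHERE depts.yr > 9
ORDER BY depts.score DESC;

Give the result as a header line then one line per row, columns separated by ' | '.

== RESULT ==
depts.score
4

Derivation:
After JOIN cities (2 rows):
depts.amt | depts.score | depts.yr | depts.rank | cities.owner | cities.rank | cities.kind | cities.code
9 | 4 | 30 | 20 | carol | 20 | gold | Z2
2 | 9 | 9 | 30 | dave | 30 | gold | Z3
After WHERE (1 rows):
depts.amt | depts.score | depts.yr | depts.rank | cities.owner | cities.rank | cities.kind | cities.code
9 | 4 | 30 | 20 | carol | 20 | gold | Z2
After SELECT (1 rows):
depts.score
4
After ORDER BY (1 rows):
depts.score
4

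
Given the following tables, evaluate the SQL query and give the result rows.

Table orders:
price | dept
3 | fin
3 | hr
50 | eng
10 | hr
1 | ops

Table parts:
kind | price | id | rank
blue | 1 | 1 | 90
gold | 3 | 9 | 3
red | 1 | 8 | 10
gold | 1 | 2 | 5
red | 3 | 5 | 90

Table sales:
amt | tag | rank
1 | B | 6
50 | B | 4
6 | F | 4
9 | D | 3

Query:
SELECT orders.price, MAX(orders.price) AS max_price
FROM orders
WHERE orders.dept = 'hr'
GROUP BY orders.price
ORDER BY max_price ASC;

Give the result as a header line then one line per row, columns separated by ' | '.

== RESULT ==
orders.price | max_price
3 | 3
10 | 10

Derivation:
After WHERE (2 rows):
orders.price | orders.dept
3 | hr
10 | hr
After GROUP BY (2 rows):
orders.price | max_price
3 | 3
10 | 10
After ORDER BY (2 rows):
orders.price | max_price
3 | 3
10 | 10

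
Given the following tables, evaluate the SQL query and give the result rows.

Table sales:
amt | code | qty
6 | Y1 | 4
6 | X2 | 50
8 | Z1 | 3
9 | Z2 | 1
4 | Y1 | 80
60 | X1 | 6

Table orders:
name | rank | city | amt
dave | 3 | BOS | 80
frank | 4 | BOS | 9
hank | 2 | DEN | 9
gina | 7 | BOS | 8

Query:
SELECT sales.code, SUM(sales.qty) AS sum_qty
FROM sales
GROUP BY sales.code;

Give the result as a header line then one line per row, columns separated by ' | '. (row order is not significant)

== RESULT ==
sales.code | sum_qty
Y1 | 84
X2 | 50
Z1 | 3
Z2 | 1
X1 | 6

Derivation:
After GROUP BY (5 rows):
sales.code | sum_qty
Y1 | 84
X2 | 50
Z1 | 3
Z2 | 1
X1 | 6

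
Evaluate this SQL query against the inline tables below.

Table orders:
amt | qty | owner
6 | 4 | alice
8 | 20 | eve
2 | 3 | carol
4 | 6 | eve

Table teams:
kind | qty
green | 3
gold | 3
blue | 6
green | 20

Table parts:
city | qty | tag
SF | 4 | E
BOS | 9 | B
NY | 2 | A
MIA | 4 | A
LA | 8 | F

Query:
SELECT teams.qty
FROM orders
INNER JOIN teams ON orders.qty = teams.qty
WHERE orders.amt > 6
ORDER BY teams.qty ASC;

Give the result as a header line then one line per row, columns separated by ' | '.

== RESULT ==
teams.qty
20

Derivation:
After JOIN teams (4 rows):
orders.amt | orders.qty | orders.owner | teams.kind | teams.qty
8 | 20 | eve | green | 20
2 | 3 | carol | green | 3
2 | 3 | carol | gold | 3
4 | 6 | eve | blue | 6
After WHERE (1 rows):
orders.amt | orders.qty | orders.owner | teams.kind | teams.qty
8 | 20 | eve | green | 20
After SELECT (1 rows):
teams.qty
20
After ORDER BY (1 rows):
teams.qty
20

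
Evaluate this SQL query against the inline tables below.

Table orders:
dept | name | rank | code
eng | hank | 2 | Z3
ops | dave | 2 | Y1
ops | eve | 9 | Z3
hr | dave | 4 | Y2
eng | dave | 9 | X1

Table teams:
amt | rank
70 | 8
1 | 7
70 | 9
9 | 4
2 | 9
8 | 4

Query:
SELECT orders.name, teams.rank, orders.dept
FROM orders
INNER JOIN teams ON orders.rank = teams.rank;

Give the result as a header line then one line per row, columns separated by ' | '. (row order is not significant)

After JOIN teams (6 rows):
orders.dept | orders.name | orders.rank | orders.code | teams.amt | teams.rank
ops | eve | 9 | Z3 | 70 | 9
ops | eve | 9 | Z3 | 2 | 9
hr | dave | 4 | Y2 | 9 | 4
hr | dave | 4 | Y2 | 8 | 4
eng | dave | 9 | X1 | 70 | 9
eng | dave | 9 | X1 | 2 | 9
After SELECT (6 rows):
orders.name | teams.rank | orders.dept
eve | 9 | ops
eve | 9 | ops
dave | 4 | hr
dave | 4 | hr
dave | 9 | eng
dave | 9 | eng

== RESULT ==
orders.name | teams.rank | orders.dept
eve | 9 | ops
eve | 9 | ops
dave | 4 | hr
dave | 4 | hr
dave | 9 | eng
dave | 9 | eng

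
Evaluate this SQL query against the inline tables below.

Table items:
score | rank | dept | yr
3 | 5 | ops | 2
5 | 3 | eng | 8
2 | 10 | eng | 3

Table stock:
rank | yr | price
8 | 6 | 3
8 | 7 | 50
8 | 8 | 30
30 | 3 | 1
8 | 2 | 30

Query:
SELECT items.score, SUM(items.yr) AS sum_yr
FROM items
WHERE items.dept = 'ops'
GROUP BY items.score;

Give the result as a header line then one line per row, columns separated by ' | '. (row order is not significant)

After WHERE (1 rows):
items.score | items.rank | items.dept | items.yr
3 | 5 | ops | 2
After GROUP BY (1 rows):
items.score | sum_yr
3 | 2

== RESULT ==
items.score | sum_yr
3 | 2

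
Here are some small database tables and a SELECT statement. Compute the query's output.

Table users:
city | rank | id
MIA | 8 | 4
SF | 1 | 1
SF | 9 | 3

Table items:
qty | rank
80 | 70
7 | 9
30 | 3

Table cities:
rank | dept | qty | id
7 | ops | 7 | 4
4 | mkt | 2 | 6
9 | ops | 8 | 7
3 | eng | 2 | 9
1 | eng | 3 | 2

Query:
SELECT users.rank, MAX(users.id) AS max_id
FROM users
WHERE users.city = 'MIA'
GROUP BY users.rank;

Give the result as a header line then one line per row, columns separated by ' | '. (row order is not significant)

== RESULT ==
users.rank | max_id
8 | 4

Derivation:
After WHERE (1 rows):
users.city | users.rank | users.id
MIA | 8 | 4
After GROUP BY (1 rows):
users.rank | max_id
8 | 4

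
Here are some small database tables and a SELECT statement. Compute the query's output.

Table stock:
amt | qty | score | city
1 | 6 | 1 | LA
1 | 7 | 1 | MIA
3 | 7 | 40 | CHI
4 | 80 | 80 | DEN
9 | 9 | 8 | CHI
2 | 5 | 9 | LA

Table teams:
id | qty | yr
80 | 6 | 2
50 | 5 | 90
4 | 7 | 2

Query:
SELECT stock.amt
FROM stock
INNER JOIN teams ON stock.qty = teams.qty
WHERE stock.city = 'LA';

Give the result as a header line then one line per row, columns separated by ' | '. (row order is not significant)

== RESULT ==
stock.amt
1
2

Derivation:
After JOIN teams (4 rows):
stock.amt | stock.qty | stock.score | stock.city | teams.id | teams.qty | teams.yr
1 | 6 | 1 | LA | 80 | 6 | 2
1 | 7 | 1 | MIA | 4 | 7 | 2
3 | 7 | 40 | CHI | 4 | 7 | 2
2 | 5 | 9 | LA | 50 | 5 | 90
After WHERE (2 rows):
stock.amt | stock.qty | stock.score | stock.city | teams.id | teams.qty | teams.yr
1 | 6 | 1 | LA | 80 | 6 | 2
2 | 5 | 9 | LA | 50 | 5 | 90
After SELECT (2 rows):
stock.amt
1
2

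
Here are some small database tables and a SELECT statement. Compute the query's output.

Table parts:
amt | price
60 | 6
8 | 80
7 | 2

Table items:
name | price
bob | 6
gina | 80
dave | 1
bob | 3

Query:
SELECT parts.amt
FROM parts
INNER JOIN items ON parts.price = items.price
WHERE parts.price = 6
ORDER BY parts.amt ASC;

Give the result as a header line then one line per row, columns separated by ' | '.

== RESULT ==
parts.amt
60

Derivation:
After JOIN items (2 rows):
parts.amt | parts.price | items.name | items.price
60 | 6 | bob | 6
8 | 80 | gina | 80
After WHERE (1 rows):
parts.amt | parts.price | items.name | items.price
60 | 6 | bob | 6
After SELECT (1 rows):
parts.amt
60
After ORDER BY (1 rows):
parts.amt
60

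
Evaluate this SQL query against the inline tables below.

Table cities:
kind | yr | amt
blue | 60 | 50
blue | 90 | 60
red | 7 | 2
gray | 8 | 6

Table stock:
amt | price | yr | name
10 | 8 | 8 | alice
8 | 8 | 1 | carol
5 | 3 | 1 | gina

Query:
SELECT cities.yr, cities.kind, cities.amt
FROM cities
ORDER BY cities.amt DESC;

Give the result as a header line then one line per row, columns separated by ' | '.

== RESULT ==
cities.yr | cities.kind | cities.amt
90 | blue | 60
60 | blue | 50
8 | gray | 6
7 | red | 2

Derivation:
After SELECT (4 rows):
cities.yr | cities.kind | cities.amt
60 | blue | 50
90 | blue | 60
7 | red | 2
8 | gray | 6
After ORDER BY (4 rows):
cities.yr | cities.kind | cities.amt
90 | blue | 60
60 | blue | 50
8 | gray | 6
7 | red | 2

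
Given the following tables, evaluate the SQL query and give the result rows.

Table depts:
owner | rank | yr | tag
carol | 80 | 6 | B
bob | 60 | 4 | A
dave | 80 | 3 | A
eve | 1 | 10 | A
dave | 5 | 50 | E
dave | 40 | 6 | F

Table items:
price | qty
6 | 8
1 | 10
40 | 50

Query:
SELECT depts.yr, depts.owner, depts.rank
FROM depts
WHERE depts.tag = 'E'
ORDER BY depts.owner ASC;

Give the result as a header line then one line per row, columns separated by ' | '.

== RESULT ==
depts.yr | depts.owner | depts.rank
50 | dave | 5

Derivation:
After WHERE (1 rows):
depts.owner | depts.rank | depts.yr | depts.tag
dave | 5 | 50 | E
After SELECT (1 rows):
depts.yr | depts.owner | depts.rank
50 | dave | 5
After ORDER BY (1 rows):
depts.yr | depts.owner | depts.rank
50 | dave | 5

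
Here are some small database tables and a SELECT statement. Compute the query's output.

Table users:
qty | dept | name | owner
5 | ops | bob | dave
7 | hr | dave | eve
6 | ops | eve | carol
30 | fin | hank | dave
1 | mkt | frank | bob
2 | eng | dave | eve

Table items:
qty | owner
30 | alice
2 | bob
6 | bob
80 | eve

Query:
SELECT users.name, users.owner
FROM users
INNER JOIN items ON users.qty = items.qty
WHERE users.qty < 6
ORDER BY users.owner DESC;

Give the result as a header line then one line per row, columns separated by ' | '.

== RESULT ==
users.name | users.owner
dave | eve

Derivation:
After JOIN items (3 rows):
users.qty | users.dept | users.name | users.owner | items.qty | items.owner
6 | ops | eve | carol | 6 | bob
30 | fin | hank | dave | 30 | alice
2 | eng | dave | eve | 2 | bob
After WHERE (1 rows):
users.qty | users.dept | users.name | users.owner | items.qty | items.owner
2 | eng | dave | eve | 2 | bob
After SELECT (1 rows):
users.name | users.owner
dave | eve
After ORDER BY (1 rows):
users.name | users.owner
dave | eve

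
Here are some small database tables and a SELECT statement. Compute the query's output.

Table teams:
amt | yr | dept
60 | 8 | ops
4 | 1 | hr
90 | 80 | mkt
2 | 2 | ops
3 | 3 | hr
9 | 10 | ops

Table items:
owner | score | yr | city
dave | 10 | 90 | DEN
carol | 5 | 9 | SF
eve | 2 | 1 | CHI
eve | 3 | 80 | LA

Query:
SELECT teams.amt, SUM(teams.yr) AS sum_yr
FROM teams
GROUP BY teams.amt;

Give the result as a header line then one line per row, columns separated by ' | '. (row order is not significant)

After GROUP BY (6 rows):
teams.amt | sum_yr
60 | 8
4 | 1
90 | 80
2 | 2
3 | 3
9 | 10

== RESULT ==
teams.amt | sum_yr
60 | 8
4 | 1
90 | 80
2 | 2
3 | 3
9 | 10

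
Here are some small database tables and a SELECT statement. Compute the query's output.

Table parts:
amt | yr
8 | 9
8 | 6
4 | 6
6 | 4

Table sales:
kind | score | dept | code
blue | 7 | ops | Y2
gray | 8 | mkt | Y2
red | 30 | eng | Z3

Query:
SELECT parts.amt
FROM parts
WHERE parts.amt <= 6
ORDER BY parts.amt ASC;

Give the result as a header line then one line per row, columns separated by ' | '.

After WHERE (2 rows):
parts.amt | parts.yr
4 | 6
6 | 4
After SELECT (2 rows):
parts.amt
4
6
After ORDER BY (2 rows):
parts.amt
4
6

== RESULT ==
parts.amt
4
6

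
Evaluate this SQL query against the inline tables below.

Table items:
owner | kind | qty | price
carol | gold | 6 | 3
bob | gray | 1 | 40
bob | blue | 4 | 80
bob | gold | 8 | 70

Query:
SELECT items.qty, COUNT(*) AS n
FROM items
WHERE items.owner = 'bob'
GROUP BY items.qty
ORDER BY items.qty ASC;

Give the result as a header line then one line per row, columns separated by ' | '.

After WHERE (3 rows):
items.owner | items.kind | items.qty | items.price
bob | gray | 1 | 40
bob | blue | 4 | 80
bob | gold | 8 | 70
After GROUP BY (3 rows):
items.qty | n
1 | 1
4 | 1
8 | 1
After ORDER BY (3 rows):
items.qty | n
1 | 1
4 | 1
8 | 1

== RESULT ==
items.qty | n
1 | 1
4 | 1
8 | 1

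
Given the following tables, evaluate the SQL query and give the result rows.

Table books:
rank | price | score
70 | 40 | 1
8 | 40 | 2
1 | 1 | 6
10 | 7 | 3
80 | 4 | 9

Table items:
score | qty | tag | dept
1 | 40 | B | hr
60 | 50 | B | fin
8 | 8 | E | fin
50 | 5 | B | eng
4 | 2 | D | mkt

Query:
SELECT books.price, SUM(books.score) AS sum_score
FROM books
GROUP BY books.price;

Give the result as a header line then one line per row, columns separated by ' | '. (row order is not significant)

After GROUP BY (4 rows):
books.price | sum_score
40 | 3
1 | 6
7 | 3
4 | 9

== RESULT ==
books.price | sum_score
40 | 3
1 | 6
7 | 3
4 | 9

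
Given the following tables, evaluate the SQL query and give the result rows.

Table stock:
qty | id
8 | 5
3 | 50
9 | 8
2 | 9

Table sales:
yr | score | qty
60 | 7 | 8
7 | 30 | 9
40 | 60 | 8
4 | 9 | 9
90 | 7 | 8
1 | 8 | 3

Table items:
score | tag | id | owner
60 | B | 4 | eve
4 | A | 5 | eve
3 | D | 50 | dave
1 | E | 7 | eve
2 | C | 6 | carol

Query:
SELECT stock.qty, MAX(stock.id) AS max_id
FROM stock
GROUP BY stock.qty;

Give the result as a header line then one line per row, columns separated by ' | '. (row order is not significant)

After GROUP BY (4 rows):
stock.qty | max_id
8 | 5
3 | 50
9 | 8
2 | 9

== RESULT ==
stock.qty | max_id
8 | 5
3 | 50
9 | 8
2 | 9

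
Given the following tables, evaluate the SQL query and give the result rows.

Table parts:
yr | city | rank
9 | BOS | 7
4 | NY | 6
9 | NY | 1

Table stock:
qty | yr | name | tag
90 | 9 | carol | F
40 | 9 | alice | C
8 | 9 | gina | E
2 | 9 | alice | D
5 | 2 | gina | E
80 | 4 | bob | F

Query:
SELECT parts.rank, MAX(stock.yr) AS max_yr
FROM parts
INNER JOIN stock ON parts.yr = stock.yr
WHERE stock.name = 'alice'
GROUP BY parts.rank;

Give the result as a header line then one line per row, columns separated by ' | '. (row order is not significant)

After JOIN stock (9 rows):
parts.yr | parts.city | parts.rank | stock.qty | stock.yr | stock.name | stock.tag
9 | BOS | 7 | 90 | 9 | carol | F
9 | BOS | 7 | 40 | 9 | alice | C
9 | BOS | 7 | 8 | 9 | gina | E
9 | BOS | 7 | 2 | 9 | alice | D
4 | NY | 6 | 80 | 4 | bob | F
9 | NY | 1 | 90 | 9 | carol | F
9 | NY | 1 | 40 | 9 | alice | C
9 | NY | 1 | 8 | 9 | gina | E
9 | NY | 1 | 2 | 9 | alice | D
After WHERE (4 rows):
parts.yr | parts.city | parts.rank | stock.qty | stock.yr | stock.name | stock.tag
9 | BOS | 7 | 40 | 9 | alice | C
9 | BOS | 7 | 2 | 9 | alice | D
9 | NY | 1 | 40 | 9 | alice | C
9 | NY | 1 | 2 | 9 | alice | D
After GROUP BY (2 rows):
parts.rank | max_yr
7 | 9
1 | 9

== RESULT ==
parts.rank | max_yr
7 | 9
1 | 9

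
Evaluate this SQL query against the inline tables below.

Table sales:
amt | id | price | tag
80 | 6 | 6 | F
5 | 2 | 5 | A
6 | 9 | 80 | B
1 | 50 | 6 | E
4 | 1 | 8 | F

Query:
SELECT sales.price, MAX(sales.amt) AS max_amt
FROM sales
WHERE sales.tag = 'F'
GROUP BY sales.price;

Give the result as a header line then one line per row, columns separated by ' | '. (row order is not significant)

== RESULT ==
sales.price | max_amt
6 | 80
8 | 4

Derivation:
After WHERE (2 rows):
sales.amt | sales.id | sales.price | sales.tag
80 | 6 | 6 | F
4 | 1 | 8 | F
After GROUP BY (2 rows):
sales.price | max_amt
6 | 80
8 | 4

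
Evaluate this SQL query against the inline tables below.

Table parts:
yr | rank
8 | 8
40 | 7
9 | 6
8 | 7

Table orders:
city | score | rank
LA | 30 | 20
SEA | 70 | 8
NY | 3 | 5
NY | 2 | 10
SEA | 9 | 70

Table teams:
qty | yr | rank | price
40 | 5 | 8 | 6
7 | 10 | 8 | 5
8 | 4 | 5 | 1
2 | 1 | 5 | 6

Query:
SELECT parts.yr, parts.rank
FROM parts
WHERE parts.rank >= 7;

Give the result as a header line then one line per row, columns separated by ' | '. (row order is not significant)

After WHERE (3 rows):
parts.yr | parts.rank
8 | 8
40 | 7
8 | 7
After SELECT (3 rows):
parts.yr | parts.rank
8 | 8
40 | 7
8 | 7

== RESULT ==
parts.yr | parts.rank
8 | 8
40 | 7
8 | 7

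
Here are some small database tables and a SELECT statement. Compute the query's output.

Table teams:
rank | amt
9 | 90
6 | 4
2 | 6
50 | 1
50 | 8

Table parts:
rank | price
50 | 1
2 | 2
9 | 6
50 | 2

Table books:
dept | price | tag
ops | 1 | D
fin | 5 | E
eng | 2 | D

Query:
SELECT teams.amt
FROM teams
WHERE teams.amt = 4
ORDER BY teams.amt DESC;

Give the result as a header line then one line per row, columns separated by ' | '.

After WHERE (1 rows):
teams.rank | teams.amt
6 | 4
After SELECT (1 rows):
teams.amt
4
After ORDER BY (1 rows):
teams.amt
4

== RESULT ==
teams.amt
4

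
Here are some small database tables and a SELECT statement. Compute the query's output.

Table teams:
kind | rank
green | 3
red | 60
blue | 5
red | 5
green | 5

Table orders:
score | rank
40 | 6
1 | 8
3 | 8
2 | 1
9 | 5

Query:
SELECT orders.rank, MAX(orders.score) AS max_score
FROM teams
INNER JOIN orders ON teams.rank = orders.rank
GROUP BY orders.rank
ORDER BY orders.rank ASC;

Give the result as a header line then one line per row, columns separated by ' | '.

After JOIN orders (3 rows):
teams.kind | teams.rank | orders.score | orders.rank
blue | 5 | 9 | 5
red | 5 | 9 | 5
green | 5 | 9 | 5
After GROUP BY (1 rows):
orders.rank | max_score
5 | 9
After ORDER BY (1 rows):
orders.rank | max_score
5 | 9

== RESULT ==
orders.rank | max_score
5 | 9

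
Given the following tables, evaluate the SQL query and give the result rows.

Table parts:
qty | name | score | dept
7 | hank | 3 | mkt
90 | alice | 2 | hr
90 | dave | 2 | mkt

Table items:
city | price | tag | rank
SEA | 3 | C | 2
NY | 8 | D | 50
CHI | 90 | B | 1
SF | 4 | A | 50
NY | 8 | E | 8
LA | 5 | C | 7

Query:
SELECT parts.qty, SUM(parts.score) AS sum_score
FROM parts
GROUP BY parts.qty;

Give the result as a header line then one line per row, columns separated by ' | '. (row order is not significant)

== RESULT ==
parts.qty | sum_score
7 | 3
90 | 4

Derivation:
After GROUP BY (2 rows):
parts.qty | sum_score
7 | 3
90 | 4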